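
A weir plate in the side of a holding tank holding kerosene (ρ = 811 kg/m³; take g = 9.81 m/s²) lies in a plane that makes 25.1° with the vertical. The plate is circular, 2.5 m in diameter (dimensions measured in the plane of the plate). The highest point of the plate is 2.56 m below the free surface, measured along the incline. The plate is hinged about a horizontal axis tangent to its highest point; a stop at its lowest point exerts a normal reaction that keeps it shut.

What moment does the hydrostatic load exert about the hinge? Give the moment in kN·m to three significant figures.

γ = ρg = 811 × 9.81 / 1000 = 7.95591 kN/m³.
The plate makes 25.1° with the vertical, i.e. θ = 90° − 25.1° = 64.9° to the horizontal. Measuring y along the incline from the free-surface line, vertical depth h = y·sinθ with sinθ = 0.905569.
The centroid is at the centre, 1.25 m below the top of the plate, so y_c = 2.56 + 1.25 = 3.81 m and h_c = 3.81 × 0.905569 = 3.45022 m.
A = π(1.25)² = 4.90874 m².
Resultant F = γ·h_c·A = 7.95591 × 3.45022 × 4.90874 = 134.743 kN.
I_c = πr⁴/4 = π × 1.25⁴/4 = 1.91748 m⁴.
Centre of pressure: y_p = y_c + I_c/(y_c·A) = 3.81 + 1.91748/(3.81 × 4.90874) = 3.81 + 0.102526 = 3.91253 m along the plane.
The resultant acts 1.25 + 0.102526 = 1.35253 m (along the plate) below the hinge at the top edge, so the moment about the hinge is M = F × 1.35253 = 134.743 × 1.35253 = 182.244 kN·m.

M ≈ 182 kN·m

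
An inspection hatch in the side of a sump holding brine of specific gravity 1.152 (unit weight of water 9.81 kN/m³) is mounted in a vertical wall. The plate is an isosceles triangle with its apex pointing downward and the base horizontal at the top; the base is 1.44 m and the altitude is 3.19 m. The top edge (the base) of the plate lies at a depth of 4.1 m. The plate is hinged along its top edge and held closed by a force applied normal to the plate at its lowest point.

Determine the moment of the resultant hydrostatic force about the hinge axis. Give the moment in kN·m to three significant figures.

M ≈ 157 kN·m

γ = 1.152 × 9.81 = 11.30112 kN/m³.
With the apex down, the centroid sits h/3 = 3.19/3 = 1.06333 m below the base (the top edge), so the centroid depth is h_c = 4.1 + 1.06333 = 5.16333 m.
A = ½ × 1.44 × 3.19 = 2.2968 m².
Resultant F = γ·h_c·A = 11.30112 × 5.16333 × 2.2968 = 134.022 kN.
I_c = b·h³/36 = 1.44 × 3.19³/36 = 1.29847 m⁴.
Centre of pressure: y_p = y_c + I_c/(y_c·A) = 5.16333 + 1.29847/(5.16333 × 2.2968) = 5.16333 + 0.109491 = 5.27282 m along the plane.
The resultant acts 1.06333 + 0.109491 = 1.17282 m (along the plate) below the hinge at the top edge, so the moment about the hinge is M = F × 1.17282 = 134.022 × 1.17282 = 157.184 kN·m.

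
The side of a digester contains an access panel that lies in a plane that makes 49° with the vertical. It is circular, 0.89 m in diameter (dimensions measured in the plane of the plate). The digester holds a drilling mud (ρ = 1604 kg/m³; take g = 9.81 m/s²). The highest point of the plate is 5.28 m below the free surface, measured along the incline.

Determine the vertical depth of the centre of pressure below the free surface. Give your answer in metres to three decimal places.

γ = ρg = 1604 × 9.81 / 1000 = 15.73524 kN/m³.
The plate makes 49° with the vertical, i.e. θ = 90° − 49° = 41° to the horizontal. Measuring y along the incline from the free-surface line, vertical depth h = y·sinθ with sinθ = 0.656059.
The centroid is at the centre, 0.445 m below the top of the plate, so y_c = 5.28 + 0.445 = 5.725 m and h_c = 5.725 × 0.656059 = 3.75594 m.
A = π(0.445)² = 0.622114 m².
Resultant F = γ·h_c·A = 15.73524 × 3.75594 × 0.622114 = 36.7673 kN.
I_c = πr⁴/4 = π × 0.445⁴/4 = 0.0307985 m⁴.
Centre of pressure: y_p = y_c + I_c/(y_c·A) = 5.725 + 0.0307985/(5.725 × 0.622114) = 5.725 + 0.00864737 = 5.73365 m along the plane.
Vertically, h_p = y_p·sinθ = 5.73365 × 0.656059 = 3.76161 m.

h_p = 3.762 m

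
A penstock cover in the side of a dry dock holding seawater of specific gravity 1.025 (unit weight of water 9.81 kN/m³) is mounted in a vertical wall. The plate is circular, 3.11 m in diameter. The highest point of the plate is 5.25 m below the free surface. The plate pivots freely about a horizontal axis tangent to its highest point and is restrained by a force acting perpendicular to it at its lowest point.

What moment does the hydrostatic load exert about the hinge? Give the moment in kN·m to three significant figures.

M ≈ 854 kN·m

γ = 1.025 × 9.81 = 10.05525 kN/m³.
The centroid is at the centre, 1.555 m below the top of the plate, so the centroid depth is h_c = 5.25 + 1.555 = 6.805 m.
A = π(1.555)² = 7.59645 m².
Resultant F = γ·h_c·A = 10.05525 × 6.805 × 7.59645 = 519.795 kN.
I_c = πr⁴/4 = π × 1.555⁴/4 = 4.5921 m⁴.
Centre of pressure: y_p = y_c + I_c/(y_c·A) = 6.805 + 4.5921/(6.805 × 7.59645) = 6.805 + 0.0888326 = 6.89383 m along the plane.
The resultant acts 1.555 + 0.0888326 = 1.64383 m (along the plate) below the hinge at the top edge, so the moment about the hinge is M = F × 1.64383 = 519.795 × 1.64383 = 854.455 kN·m.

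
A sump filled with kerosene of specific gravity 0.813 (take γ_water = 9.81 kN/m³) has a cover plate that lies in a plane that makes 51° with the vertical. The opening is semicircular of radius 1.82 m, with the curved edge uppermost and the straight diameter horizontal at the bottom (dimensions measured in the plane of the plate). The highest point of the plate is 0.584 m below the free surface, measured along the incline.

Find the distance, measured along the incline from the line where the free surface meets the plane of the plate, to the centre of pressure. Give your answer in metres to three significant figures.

y_p = 1.77 m

γ = 0.813 × 9.81 = 7.97553 kN/m³.
The plate makes 51° with the vertical, i.e. θ = 90° − 51° = 39° to the horizontal. Measuring y along the incline from the free-surface line, vertical depth h = y·sinθ with sinθ = 0.629320.
The centroid lies 4r/(3π) = 0.772432 m above the diameter, so r − 4r/(3π) = 1.82 − 0.772432 = 1.04757 m below the topmost point, so y_c = 0.584 + 1.04757 = 1.63157 m and h_c = 1.63157 × 0.629320 = 1.02678 m.
A = πr²/2 = π × 1.82²/2 = 5.20311 m².
Resultant F = γ·h_c·A = 7.97553 × 1.02678 × 5.20311 = 42.6089 kN.
I_c = (π/8 − 8/(9π))·r⁴ = 0.109757 × 1.82⁴ = 1.20425 m⁴.
Centre of pressure: y_p = y_c + I_c/(y_c·A) = 1.63157 + 1.20425/(1.63157 × 5.20311) = 1.63157 + 0.141856 = 1.77343 m along the plane.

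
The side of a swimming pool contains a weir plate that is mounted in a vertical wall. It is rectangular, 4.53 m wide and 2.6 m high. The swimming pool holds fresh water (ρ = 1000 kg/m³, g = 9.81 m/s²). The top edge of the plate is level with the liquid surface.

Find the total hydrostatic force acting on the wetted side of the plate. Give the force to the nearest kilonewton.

γ = ρg = 1000 × 9.81 = 9810 N/m³ = 9.81 kN/m³.
The centroid lies 2.6/2 = 1.3 m below the top edge, so the centroid depth is h_c = 1.3 m.
A = 4.53 × 2.6 = 11.778 m².
Resultant F = γ·h_c·A = 9.81 × 1.3 × 11.778 = 150.205 kN.

F ≈ 150 kN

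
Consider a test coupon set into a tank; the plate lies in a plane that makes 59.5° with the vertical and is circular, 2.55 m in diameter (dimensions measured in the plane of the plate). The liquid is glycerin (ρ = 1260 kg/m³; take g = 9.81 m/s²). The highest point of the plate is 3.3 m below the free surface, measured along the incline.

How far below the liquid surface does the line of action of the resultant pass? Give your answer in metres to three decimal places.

h_p = 2.367 m

γ = ρg = 1260 × 9.81 / 1000 = 12.3606 kN/m³.
The plate makes 59.5° with the vertical, i.e. θ = 90° − 59.5° = 30.5° to the horizontal. Measuring y along the incline from the free-surface line, vertical depth h = y·sinθ with sinθ = 0.507538.
The centroid is at the centre, 1.275 m below the top of the plate, so y_c = 3.3 + 1.275 = 4.575 m and h_c = 4.575 × 0.507538 = 2.32199 m.
A = π(1.275)² = 5.10705 m².
Resultant F = γ·h_c·A = 12.3606 × 2.32199 × 5.10705 = 146.578 kN.
I_c = πr⁴/4 = π × 1.275⁴/4 = 2.07554 m⁴.
Centre of pressure: y_p = y_c + I_c/(y_c·A) = 4.575 + 2.07554/(4.575 × 5.10705) = 4.575 + 0.0888321 = 4.66383 m along the plane.
Vertically, h_p = y_p·sinθ = 4.66383 × 0.507538 = 2.36707 m.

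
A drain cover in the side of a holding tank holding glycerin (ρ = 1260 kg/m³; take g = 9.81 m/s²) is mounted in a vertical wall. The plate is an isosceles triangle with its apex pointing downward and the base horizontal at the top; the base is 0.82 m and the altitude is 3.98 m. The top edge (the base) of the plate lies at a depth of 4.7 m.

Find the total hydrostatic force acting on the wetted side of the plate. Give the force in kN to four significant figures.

γ = ρg = 1260 × 9.81 / 1000 = 12.3606 kN/m³.
With the apex down, the centroid sits h/3 = 3.98/3 = 1.32667 m below the base (the top edge), so the centroid depth is h_c = 4.7 + 1.32667 = 6.02667 m.
A = ½ × 0.82 × 3.98 = 1.6318 m².
Resultant F = γ·h_c·A = 12.3606 × 6.02667 × 1.6318 = 121.558 kN.

F ≈ 121.6 kN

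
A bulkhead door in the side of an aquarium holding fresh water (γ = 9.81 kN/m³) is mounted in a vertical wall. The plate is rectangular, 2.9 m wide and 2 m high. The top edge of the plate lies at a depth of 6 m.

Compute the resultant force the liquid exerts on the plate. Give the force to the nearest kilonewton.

F ≈ 398 kN

γ = 9.81 kN/m³.
The centroid lies 2/2 = 1 m below the top edge, so the centroid depth is h_c = 6 + 1 = 7 m.
A = 2.9 × 2 = 5.8 m².
Resultant F = γ·h_c·A = 9.81 × 7 × 5.8 = 398.286 kN.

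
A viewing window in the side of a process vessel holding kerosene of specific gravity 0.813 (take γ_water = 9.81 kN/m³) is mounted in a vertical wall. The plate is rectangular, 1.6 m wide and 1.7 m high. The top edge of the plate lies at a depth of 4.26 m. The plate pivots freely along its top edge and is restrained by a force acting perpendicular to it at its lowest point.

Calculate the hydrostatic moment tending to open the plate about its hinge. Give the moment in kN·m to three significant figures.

M ≈ 99.4 kN·m

γ = 0.813 × 9.81 = 7.97553 kN/m³.
The centroid lies 1.7/2 = 0.85 m below the top edge, so the centroid depth is h_c = 4.26 + 0.85 = 5.11 m.
A = 1.6 × 1.7 = 2.72 m².
Resultant F = γ·h_c·A = 7.97553 × 5.11 × 2.72 = 110.853 kN.
I_c = b·h³/12 = 1.6 × 1.7³/12 = 0.655067 m⁴.
Centre of pressure: y_p = y_c + I_c/(y_c·A) = 5.11 + 0.655067/(5.11 × 2.72) = 5.11 + 0.0471298 = 5.15713 m along the plane.
The resultant acts 0.85 + 0.0471298 = 0.89713 m (along the plate) below the hinge at the top edge, so the moment about the hinge is M = F × 0.89713 = 110.853 × 0.89713 = 99.4496 kN·m.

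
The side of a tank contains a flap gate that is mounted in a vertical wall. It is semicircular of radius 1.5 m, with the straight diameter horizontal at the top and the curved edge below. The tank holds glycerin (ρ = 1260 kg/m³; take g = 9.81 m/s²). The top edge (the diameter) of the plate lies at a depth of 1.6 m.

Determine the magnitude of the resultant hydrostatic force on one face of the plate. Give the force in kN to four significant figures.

γ = ρg = 1260 × 9.81 / 1000 = 12.3606 kN/m³.
The centroid of a semicircle lies 4r/(3π) = 0.63662 m from the diameter, here below the top edge, so the centroid depth is h_c = 1.6 + 0.63662 = 2.23662 m.
A = πr²/2 = π × 1.5²/2 = 3.53429 m².
Resultant F = γ·h_c·A = 12.3606 × 2.23662 × 3.53429 = 97.7089 kN.

F ≈ 97.71 kN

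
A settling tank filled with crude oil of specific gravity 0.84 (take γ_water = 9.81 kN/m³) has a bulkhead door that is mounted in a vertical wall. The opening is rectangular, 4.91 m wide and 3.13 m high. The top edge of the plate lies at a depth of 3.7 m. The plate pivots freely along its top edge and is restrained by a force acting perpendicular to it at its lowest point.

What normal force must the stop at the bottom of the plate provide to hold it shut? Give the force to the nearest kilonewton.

γ = 0.84 × 9.81 = 8.2404 kN/m³.
The centroid lies 3.13/2 = 1.565 m below the top edge, so the centroid depth is h_c = 3.7 + 1.565 = 5.265 m.
A = 4.91 × 3.13 = 15.3683 m².
Resultant F = γ·h_c·A = 8.2404 × 5.265 × 15.3683 = 666.765 kN.
I_c = b·h³/12 = 4.91 × 3.13³/12 = 12.5468 m⁴.
Centre of pressure: y_p = y_c + I_c/(y_c·A) = 5.265 + 12.5468/(5.265 × 15.3683) = 5.265 + 0.155063 = 5.42006 m along the plane.
The resultant acts 1.565 + 0.155063 = 1.72006 m (along the plate) below the hinge at the top edge, so the moment about the hinge is M = F × 1.72006 = 666.765 × 1.72006 = 1146.88 kN·m.
A normal force at the bottom, 3.13 m from the hinge, must supply this moment: P = 1146.88/3.13 = 366.415 kN.

P ≈ 366 kN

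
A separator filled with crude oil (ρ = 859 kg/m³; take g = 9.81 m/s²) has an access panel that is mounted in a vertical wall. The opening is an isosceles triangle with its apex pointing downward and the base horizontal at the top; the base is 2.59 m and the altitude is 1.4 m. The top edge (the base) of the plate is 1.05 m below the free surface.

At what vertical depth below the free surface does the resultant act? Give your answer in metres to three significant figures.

γ = ρg = 859 × 9.81 / 1000 = 8.42679 kN/m³.
With the apex down, the centroid sits h/3 = 1.4/3 = 0.466667 m below the base (the top edge), so the centroid depth is h_c = 1.05 + 0.466667 = 1.51667 m.
A = ½ × 2.59 × 1.4 = 1.813 m².
Resultant F = γ·h_c·A = 8.42679 × 1.51667 × 1.813 = 23.1713 kN.
I_c = b·h³/36 = 2.59 × 1.4³/36 = 0.197416 m⁴.
Centre of pressure: y_p = y_c + I_c/(y_c·A) = 1.51667 + 0.197416/(1.51667 × 1.813) = 1.51667 + 0.0717949 = 1.58846 m along the plane.

h_p = 1.59 m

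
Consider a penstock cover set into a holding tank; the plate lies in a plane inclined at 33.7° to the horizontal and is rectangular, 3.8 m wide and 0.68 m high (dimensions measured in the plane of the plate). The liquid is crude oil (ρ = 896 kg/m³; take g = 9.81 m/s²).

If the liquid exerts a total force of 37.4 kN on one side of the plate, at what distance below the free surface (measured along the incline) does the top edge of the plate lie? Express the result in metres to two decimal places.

γ = ρg = 896 × 9.81 / 1000 = 8.78976 kN/m³.
A = 3.8 × 0.68 = 2.584 m².
From F = γ·h_c·A, the centroid depth is h_c = 37.4/(8.78976 × 2.584) = 1.64665 m.
Let θ = 33.7° be the plate's angle to the horizontal; measure y along the incline from where the plane meets the free surface. Vertical depth h = y·sinθ with sinθ = 0.554844.
Along the incline, y_c = h_c/sinθ = 1.64665/0.554844 = 2.96777 m.
The centroid lies 0.68/2 = 0.34 m below the top edge, so the top edge sits at y_top = 2.96777 − 0.34 = 2.62777 m along the incline.

y_top ≈ 2.63 m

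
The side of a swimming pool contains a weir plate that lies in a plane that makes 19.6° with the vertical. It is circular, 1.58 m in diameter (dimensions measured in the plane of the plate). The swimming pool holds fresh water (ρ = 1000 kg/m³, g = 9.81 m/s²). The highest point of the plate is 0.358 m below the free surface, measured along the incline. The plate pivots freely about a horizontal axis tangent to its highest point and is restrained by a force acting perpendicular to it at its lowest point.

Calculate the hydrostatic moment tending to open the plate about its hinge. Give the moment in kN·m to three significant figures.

M ≈ 19.3 kN·m

γ = ρg = 1000 × 9.81 = 9810 N/m³ = 9.81 kN/m³.
The plate makes 19.6° with the vertical, i.e. θ = 90° − 19.6° = 70.4° to the horizontal. Measuring y along the incline from the free-surface line, vertical depth h = y·sinθ with sinθ = 0.942057.
The centroid is at the centre, 0.79 m below the top of the plate, so y_c = 0.358 + 0.79 = 1.148 m and h_c = 1.148 × 0.942057 = 1.08148 m.
A = π(0.79)² = 1.96067 m².
Resultant F = γ·h_c·A = 9.81 × 1.08148 × 1.96067 = 20.8014 kN.
I_c = πr⁴/4 = π × 0.79⁴/4 = 0.305913 m⁴.
Centre of pressure: y_p = y_c + I_c/(y_c·A) = 1.148 + 0.305913/(1.148 × 1.96067) = 1.148 + 0.13591 = 1.28391 m along the plane.
The resultant acts 0.79 + 0.13591 = 0.92591 m (along the plate) below the hinge at the top edge, so the moment about the hinge is M = F × 0.92591 = 20.8014 × 0.92591 = 19.2602 kN·m.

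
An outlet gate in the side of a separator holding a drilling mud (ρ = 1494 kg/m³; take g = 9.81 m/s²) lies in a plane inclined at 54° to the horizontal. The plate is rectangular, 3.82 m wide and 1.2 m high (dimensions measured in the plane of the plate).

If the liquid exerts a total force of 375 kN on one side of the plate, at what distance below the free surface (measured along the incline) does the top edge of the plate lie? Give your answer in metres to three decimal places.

γ = ρg = 1494 × 9.81 / 1000 = 14.65614 kN/m³.
A = 3.82 × 1.2 = 4.584 m².
From F = γ·h_c·A, the centroid depth is h_c = 375/(14.65614 × 4.584) = 5.58171 m.
Let θ = 54° be the plate's angle to the horizontal; measure y along the incline from where the plane meets the free surface. Vertical depth h = y·sinθ with sinθ = 0.809017.
Along the incline, y_c = h_c/sinθ = 5.58171/0.809017 = 6.89937 m.
The centroid lies 1.2/2 = 0.6 m below the top edge, so the top edge sits at y_top = 6.89937 − 0.6 = 6.29937 m along the incline.

y_top ≈ 6.299 m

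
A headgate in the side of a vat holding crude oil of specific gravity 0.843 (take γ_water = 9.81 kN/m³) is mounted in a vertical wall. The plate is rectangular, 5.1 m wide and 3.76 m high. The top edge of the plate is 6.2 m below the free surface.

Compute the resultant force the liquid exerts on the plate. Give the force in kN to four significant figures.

γ = 0.843 × 9.81 = 8.26983 kN/m³.
The centroid lies 3.76/2 = 1.88 m below the top edge, so the centroid depth is h_c = 6.2 + 1.88 = 8.08 m.
A = 5.1 × 3.76 = 19.176 m².
Resultant F = γ·h_c·A = 8.26983 × 8.08 × 19.176 = 1281.34 kN.

F ≈ 1281 kN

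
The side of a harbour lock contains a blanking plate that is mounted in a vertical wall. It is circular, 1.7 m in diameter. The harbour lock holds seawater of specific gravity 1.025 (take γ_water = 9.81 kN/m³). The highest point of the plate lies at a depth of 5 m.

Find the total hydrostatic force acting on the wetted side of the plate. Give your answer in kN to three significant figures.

γ = 1.025 × 9.81 = 10.05525 kN/m³.
The centroid is at the centre, 0.85 m below the top of the plate, so the centroid depth is h_c = 5 + 0.85 = 5.85 m.
A = π(0.85)² = 2.2698 m².
Resultant F = γ·h_c·A = 10.05525 × 5.85 × 2.2698 = 133.517 kN.

F ≈ 134 kN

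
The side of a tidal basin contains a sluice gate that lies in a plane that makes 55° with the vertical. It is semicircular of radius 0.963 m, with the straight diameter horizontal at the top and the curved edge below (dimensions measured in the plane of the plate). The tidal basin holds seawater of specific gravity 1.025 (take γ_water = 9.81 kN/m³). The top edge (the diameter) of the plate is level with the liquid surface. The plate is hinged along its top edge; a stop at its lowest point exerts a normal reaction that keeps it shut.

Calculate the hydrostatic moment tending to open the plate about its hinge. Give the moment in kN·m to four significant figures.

γ = 1.025 × 9.81 = 10.05525 kN/m³.
The plate makes 55° with the vertical, i.e. θ = 90° − 55° = 35° to the horizontal. Measuring y along the incline from the free-surface line, vertical depth h = y·sinθ with sinθ = 0.573576.
The centroid of a semicircle lies 4r/(3π) = 0.40871 m from the diameter, here below the top edge, so y_c = 0.40871 m and h_c = 0.40871 × 0.573576 = 0.234426 m.
A = πr²/2 = π × 0.963²/2 = 1.45671 m².
Resultant F = γ·h_c·A = 10.05525 × 0.234426 × 1.45671 = 3.43377 kN.
I_c = (π/8 − 8/(9π))·r⁴ = 0.109757 × 0.963⁴ = 0.0943925 m⁴.
Centre of pressure: y_p = y_c + I_c/(y_c·A) = 0.40871 + 0.0943925/(0.40871 × 1.45671) = 0.40871 + 0.158544 = 0.567254 m along the plane.
The resultant acts 0.40871 + 0.158544 = 0.567254 m (along the plate) below the hinge at the top edge, so the moment about the hinge is M = F × 0.567254 = 3.43377 × 0.567254 = 1.94782 kN·m.

M ≈ 1.948 kN·m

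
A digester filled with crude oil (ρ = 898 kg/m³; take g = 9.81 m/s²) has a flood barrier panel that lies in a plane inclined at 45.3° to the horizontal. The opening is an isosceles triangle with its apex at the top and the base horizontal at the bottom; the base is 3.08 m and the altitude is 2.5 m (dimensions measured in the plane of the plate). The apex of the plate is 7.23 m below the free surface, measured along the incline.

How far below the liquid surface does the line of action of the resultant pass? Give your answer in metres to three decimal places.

h_p = 6.351 m

γ = ρg = 898 × 9.81 / 1000 = 8.80938 kN/m³.
Let θ = 45.3° be the plate's angle to the horizontal; measure y along the incline from where the plane meets the free surface. Vertical depth h = y·sinθ with sinθ = 0.710799.
With the apex up, the centroid sits 2h/3 = 2 × 2.5/3 = 1.66667 m below the apex, so y_c = 7.23 + 1.66667 = 8.89667 m and h_c = 8.89667 × 0.710799 = 6.32374 m.
A = ½ × 3.08 × 2.5 = 3.85 m².
Resultant F = γ·h_c·A = 8.80938 × 6.32374 × 3.85 = 214.477 kN.
I_c = b·h³/36 = 3.08 × 2.5³/36 = 1.33681 m⁴.
Centre of pressure: y_p = y_c + I_c/(y_c·A) = 8.89667 + 1.33681/(8.89667 × 3.85) = 8.89667 + 0.0390285 = 8.9357 m along the plane.
Vertically, h_p = y_p·sinθ = 8.9357 × 0.710799 = 6.35149 m.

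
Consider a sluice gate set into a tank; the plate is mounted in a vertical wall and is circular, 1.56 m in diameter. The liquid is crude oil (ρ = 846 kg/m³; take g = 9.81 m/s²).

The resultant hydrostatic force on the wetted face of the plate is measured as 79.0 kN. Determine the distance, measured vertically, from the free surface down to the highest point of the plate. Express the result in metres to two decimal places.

γ = ρg = 846 × 9.81 / 1000 = 8.29926 kN/m³.
A = π(0.78)² = 1.91134 m².
From F = γ·h_c·A, the centroid depth is h_c = 79.0/(8.29926 × 1.91134) = 4.98023 m.
The centroid is at the centre, 0.78 m below the top of the plate, so the highest point sits at h_top = 4.98023 − 0.78 = 4.20023 m below the surface.

d_top ≈ 4.20 m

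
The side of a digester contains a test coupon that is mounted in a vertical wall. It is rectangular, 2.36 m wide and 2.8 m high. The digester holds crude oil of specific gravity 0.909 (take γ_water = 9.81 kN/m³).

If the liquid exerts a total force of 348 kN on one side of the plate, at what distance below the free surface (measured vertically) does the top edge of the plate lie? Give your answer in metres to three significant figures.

γ = 0.909 × 9.81 = 8.91729 kN/m³.
A = 2.36 × 2.8 = 6.608 m².
From F = γ·h_c·A, the centroid depth is h_c = 348/(8.91729 × 6.608) = 5.90577 m.
The centroid lies 2.8/2 = 1.4 m below the top edge, so the top edge sits at h_top = 5.90577 − 1.4 = 4.50577 m below the surface.

d_top ≈ 4.51 m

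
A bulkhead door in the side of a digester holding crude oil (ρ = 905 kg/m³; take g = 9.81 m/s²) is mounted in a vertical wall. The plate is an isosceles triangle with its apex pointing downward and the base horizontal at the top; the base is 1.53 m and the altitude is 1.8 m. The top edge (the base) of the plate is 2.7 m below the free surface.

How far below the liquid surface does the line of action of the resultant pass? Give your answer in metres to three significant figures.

γ = ρg = 905 × 9.81 / 1000 = 8.87805 kN/m³.
With the apex down, the centroid sits h/3 = 1.8/3 = 0.6 m below the base (the top edge), so the centroid depth is h_c = 2.7 + 0.6 = 3.3 m.
A = ½ × 1.53 × 1.8 = 1.377 m².
Resultant F = γ·h_c·A = 8.87805 × 3.3 × 1.377 = 40.3427 kN.
I_c = b·h³/36 = 1.53 × 1.8³/36 = 0.24786 m⁴.
Centre of pressure: y_p = y_c + I_c/(y_c·A) = 3.3 + 0.24786/(3.3 × 1.377) = 3.3 + 0.0545455 = 3.35455 m along the plane.

h_p = 3.35 m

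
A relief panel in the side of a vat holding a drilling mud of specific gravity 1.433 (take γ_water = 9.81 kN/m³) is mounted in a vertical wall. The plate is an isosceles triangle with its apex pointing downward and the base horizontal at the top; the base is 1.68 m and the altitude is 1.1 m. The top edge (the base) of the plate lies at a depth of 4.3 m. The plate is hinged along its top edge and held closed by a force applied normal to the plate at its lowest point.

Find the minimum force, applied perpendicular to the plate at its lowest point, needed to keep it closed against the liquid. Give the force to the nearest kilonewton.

γ = 1.433 × 9.81 = 14.05773 kN/m³.
With the apex down, the centroid sits h/3 = 1.1/3 = 0.366667 m below the base (the top edge), so the centroid depth is h_c = 4.3 + 0.366667 = 4.66667 m.
A = ½ × 1.68 × 1.1 = 0.924 m².
Resultant F = γ·h_c·A = 14.05773 × 4.66667 × 0.924 = 60.617 kN.
I_c = b·h³/36 = 1.68 × 1.1³/36 = 0.0621133 m⁴.
Centre of pressure: y_p = y_c + I_c/(y_c·A) = 4.66667 + 0.0621133/(4.66667 × 0.924) = 4.66667 + 0.0144047 = 4.68107 m along the plane.
The resultant acts 0.366667 + 0.0144047 = 0.381072 m (along the plate) below the hinge at the top edge, so the moment about the hinge is M = F × 0.381072 = 60.617 × 0.381072 = 23.0994 kN·m.
A normal force at the bottom, 1.1 m from the hinge, must supply this moment: P = 23.0994/1.1 = 20.9995 kN.

P ≈ 21 kN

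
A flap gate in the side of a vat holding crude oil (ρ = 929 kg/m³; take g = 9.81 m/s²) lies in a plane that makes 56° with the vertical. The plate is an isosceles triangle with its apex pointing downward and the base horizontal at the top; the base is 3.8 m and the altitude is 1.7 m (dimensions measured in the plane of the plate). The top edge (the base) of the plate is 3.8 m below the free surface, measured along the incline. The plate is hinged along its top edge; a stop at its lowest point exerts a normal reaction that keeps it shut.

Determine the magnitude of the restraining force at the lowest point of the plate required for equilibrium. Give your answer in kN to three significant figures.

P ≈ 25.5 kN

γ = ρg = 929 × 9.81 / 1000 = 9.11349 kN/m³.
The plate makes 56° with the vertical, i.e. θ = 90° − 56° = 34° to the horizontal. Measuring y along the incline from the free-surface line, vertical depth h = y·sinθ with sinθ = 0.559193.
With the apex down, the centroid sits h/3 = 1.7/3 = 0.566667 m below the base (the top edge), so y_c = 3.8 + 0.566667 = 4.36667 m and h_c = 4.36667 × 0.559193 = 2.44181 m.
A = ½ × 3.8 × 1.7 = 3.23 m².
Resultant F = γ·h_c·A = 9.11349 × 2.44181 × 3.23 = 71.8785 kN.
I_c = b·h³/36 = 3.8 × 1.7³/36 = 0.518594 m⁴.
Centre of pressure: y_p = y_c + I_c/(y_c·A) = 4.36667 + 0.518594/(4.36667 × 3.23) = 4.36667 + 0.0367684 = 4.40344 m along the plane.
The resultant acts 0.566667 + 0.0367684 = 0.603435 m (along the plate) below the hinge at the top edge, so the moment about the hinge is M = F × 0.603435 = 71.8785 × 0.603435 = 43.374 kN·m.
A normal force at the bottom, 1.7 m from the hinge, must supply this moment: P = 43.374/1.7 = 25.5141 kN.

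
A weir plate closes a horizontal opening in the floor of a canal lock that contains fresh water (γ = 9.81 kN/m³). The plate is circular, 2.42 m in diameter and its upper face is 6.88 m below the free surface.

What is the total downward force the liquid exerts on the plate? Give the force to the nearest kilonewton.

F ≈ 310 kN

γ = 9.81 kN/m³.
The plate is horizontal, so pressure is uniform at p = γ·h = 9.81 × 6.88 = 67.4928 kN/m².
A = π(1.21)² = 4.59961 m².
F = p·A = 67.4928 × 4.59961 = 310.441 kN.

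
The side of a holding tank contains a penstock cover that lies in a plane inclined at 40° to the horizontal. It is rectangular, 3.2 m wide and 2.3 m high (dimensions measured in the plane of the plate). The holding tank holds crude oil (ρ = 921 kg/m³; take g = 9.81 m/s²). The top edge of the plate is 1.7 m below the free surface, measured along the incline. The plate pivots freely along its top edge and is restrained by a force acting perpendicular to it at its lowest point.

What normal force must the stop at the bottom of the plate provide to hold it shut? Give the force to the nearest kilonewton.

P ≈ 69 kN

γ = ρg = 921 × 9.81 / 1000 = 9.03501 kN/m³.
Let θ = 40° be the plate's angle to the horizontal; measure y along the incline from where the plane meets the free surface. Vertical depth h = y·sinθ with sinθ = 0.642788.
The centroid lies 2.3/2 = 1.15 m below the top edge, so y_c = 1.7 + 1.15 = 2.85 m and h_c = 2.85 × 0.642788 = 1.83195 m.
A = 3.2 × 2.3 = 7.36 m².
Resultant F = γ·h_c·A = 9.03501 × 1.83195 × 7.36 = 121.82 kN.
I_c = b·h³/12 = 3.2 × 2.3³/12 = 3.24453 m⁴.
Centre of pressure: y_p = y_c + I_c/(y_c·A) = 2.85 + 3.24453/(2.85 × 7.36) = 2.85 + 0.154678 = 3.00468 m along the plane.
The resultant acts 1.15 + 0.154678 = 1.30468 m (along the plate) below the hinge at the top edge, so the moment about the hinge is M = F × 1.30468 = 121.82 × 1.30468 = 158.936 kN·m.
A normal force at the bottom, 2.3 m from the hinge, must supply this moment: P = 158.936/2.3 = 69.1026 kN.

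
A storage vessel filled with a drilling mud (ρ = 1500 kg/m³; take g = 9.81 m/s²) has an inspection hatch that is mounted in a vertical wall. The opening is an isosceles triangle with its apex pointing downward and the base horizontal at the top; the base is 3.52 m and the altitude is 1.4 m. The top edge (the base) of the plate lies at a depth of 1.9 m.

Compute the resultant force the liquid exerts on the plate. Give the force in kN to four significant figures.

F ≈ 85.81 kN

γ = ρg = 1500 × 9.81 / 1000 = 14.715 kN/m³.
With the apex down, the centroid sits h/3 = 1.4/3 = 0.466667 m below the base (the top edge), so the centroid depth is h_c = 1.9 + 0.466667 = 2.36667 m.
A = ½ × 3.52 × 1.4 = 2.464 m².
Resultant F = γ·h_c·A = 14.715 × 2.36667 × 2.464 = 85.8102 kN.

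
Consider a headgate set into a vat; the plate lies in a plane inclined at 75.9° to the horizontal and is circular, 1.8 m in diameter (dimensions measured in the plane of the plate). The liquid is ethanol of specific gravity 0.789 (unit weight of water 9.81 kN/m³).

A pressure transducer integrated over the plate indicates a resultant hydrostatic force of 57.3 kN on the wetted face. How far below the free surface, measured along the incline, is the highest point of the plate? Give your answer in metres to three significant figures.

γ = 0.789 × 9.81 = 7.74009 kN/m³.
A = π(0.9)² = 2.54469 m².
From F = γ·h_c·A, the centroid depth is h_c = 57.3/(7.74009 × 2.54469) = 2.9092 m.
Let θ = 75.9° be the plate's angle to the horizontal; measure y along the incline from where the plane meets the free surface. Vertical depth h = y·sinθ with sinθ = 0.969872.
Along the incline, y_c = h_c/sinθ = 2.9092/0.969872 = 2.99957 m.
The centroid is at the centre, 0.9 m below the top of the plate, so the highest point sits at y_top = 2.99957 − 0.9 = 2.09957 m along the incline.

y_top ≈ 2.10 m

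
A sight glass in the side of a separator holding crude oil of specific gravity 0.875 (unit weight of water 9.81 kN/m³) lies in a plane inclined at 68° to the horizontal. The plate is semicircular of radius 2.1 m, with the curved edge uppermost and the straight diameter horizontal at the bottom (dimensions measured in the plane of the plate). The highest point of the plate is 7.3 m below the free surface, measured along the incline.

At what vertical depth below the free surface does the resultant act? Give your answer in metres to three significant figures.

γ = 0.875 × 9.81 = 8.58375 kN/m³.
Let θ = 68° be the plate's angle to the horizontal; measure y along the incline from where the plane meets the free surface. Vertical depth h = y·sinθ with sinθ = 0.927184.
The centroid lies 4r/(3π) = 0.891268 m above the diameter, so r − 4r/(3π) = 2.1 − 0.891268 = 1.20873 m below the topmost point, so y_c = 7.3 + 1.20873 = 8.50873 m and h_c = 8.50873 × 0.927184 = 7.88916 m.
A = πr²/2 = π × 2.1²/2 = 6.92721 m².
Resultant F = γ·h_c·A = 8.58375 × 7.88916 × 6.92721 = 469.101 kN.
I_c = (π/8 − 8/(9π))·r⁴ = 0.109757 × 2.1⁴ = 2.13457 m⁴.
Centre of pressure: y_p = y_c + I_c/(y_c·A) = 8.50873 + 2.13457/(8.50873 × 6.92721) = 8.50873 + 0.0362149 = 8.54494 m along the plane.
Vertically, h_p = y_p·sinθ = 8.54494 × 0.927184 = 7.92273 m.

h_p = 7.92 m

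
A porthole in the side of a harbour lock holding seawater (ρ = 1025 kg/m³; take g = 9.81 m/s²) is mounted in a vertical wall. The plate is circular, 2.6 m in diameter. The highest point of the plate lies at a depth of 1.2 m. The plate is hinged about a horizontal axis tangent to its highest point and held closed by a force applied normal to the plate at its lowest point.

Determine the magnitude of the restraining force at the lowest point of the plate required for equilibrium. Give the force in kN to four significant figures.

P ≈ 75.41 kN

γ = ρg = 1025 × 9.81 / 1000 = 10.05525 kN/m³.
The centroid is at the centre, 1.3 m below the top of the plate, so the centroid depth is h_c = 1.2 + 1.3 = 2.5 m.
A = π(1.3)² = 5.30929 m².
Resultant F = γ·h_c·A = 10.05525 × 2.5 × 5.30929 = 133.466 kN.
I_c = πr⁴/4 = π × 1.3⁴/4 = 2.24318 m⁴.
Centre of pressure: y_p = y_c + I_c/(y_c·A) = 2.5 + 2.24318/(2.5 × 5.30929) = 2.5 + 0.169 = 2.669 m along the plane.
The resultant acts 1.3 + 0.169 = 1.469 m (along the plate) below the hinge at the top edge, so the moment about the hinge is M = F × 1.469 = 133.466 × 1.469 = 196.062 kN·m.
A normal force at the bottom, 2.6 m from the hinge, must supply this moment: P = 196.062/2.6 = 75.4085 kN.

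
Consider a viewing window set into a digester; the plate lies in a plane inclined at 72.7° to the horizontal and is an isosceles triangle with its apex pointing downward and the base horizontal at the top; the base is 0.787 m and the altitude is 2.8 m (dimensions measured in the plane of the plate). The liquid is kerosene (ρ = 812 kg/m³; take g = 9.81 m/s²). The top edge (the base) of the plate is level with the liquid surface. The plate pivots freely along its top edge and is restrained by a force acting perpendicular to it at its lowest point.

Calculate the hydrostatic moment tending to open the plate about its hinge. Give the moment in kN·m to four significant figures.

M ≈ 10.95 kN·m

γ = ρg = 812 × 9.81 / 1000 = 7.96572 kN/m³.
Let θ = 72.7° be the plate's angle to the horizontal; measure y along the incline from where the plane meets the free surface. Vertical depth h = y·sinθ with sinθ = 0.954761.
With the apex down, the centroid sits h/3 = 2.8/3 = 0.933333 m below the base (the top edge), so y_c = 0.933333 m and h_c = 0.933333 × 0.954761 = 0.89111 m.
A = ½ × 0.787 × 2.8 = 1.1018 m².
Resultant F = γ·h_c·A = 7.96572 × 0.89111 × 1.1018 = 7.82094 kN.
I_c = b·h³/36 = 0.787 × 2.8³/36 = 0.479895 m⁴.
Centre of pressure: y_p = y_c + I_c/(y_c·A) = 0.933333 + 0.479895/(0.933333 × 1.1018) = 0.933333 + 0.466667 = 1.4 m along the plane.
The resultant acts 0.933333 + 0.466667 = 1.4 m (along the plate) below the hinge at the top edge, so the moment about the hinge is M = F × 1.4 = 7.82094 × 1.4 = 10.9493 kN·m.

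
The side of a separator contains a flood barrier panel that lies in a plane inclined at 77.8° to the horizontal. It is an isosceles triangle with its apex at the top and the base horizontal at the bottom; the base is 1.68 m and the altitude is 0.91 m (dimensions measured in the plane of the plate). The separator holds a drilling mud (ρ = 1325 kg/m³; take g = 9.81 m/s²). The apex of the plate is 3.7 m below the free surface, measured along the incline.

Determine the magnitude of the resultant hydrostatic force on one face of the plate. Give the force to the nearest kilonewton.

γ = ρg = 1325 × 9.81 / 1000 = 12.99825 kN/m³.
Let θ = 77.8° be the plate's angle to the horizontal; measure y along the incline from where the plane meets the free surface. Vertical depth h = y·sinθ with sinθ = 0.977416.
With the apex up, the centroid sits 2h/3 = 2 × 0.91/3 = 0.606667 m below the apex, so y_c = 3.7 + 0.606667 = 4.30667 m and h_c = 4.30667 × 0.977416 = 4.20941 m.
A = ½ × 1.68 × 0.91 = 0.7644 m².
Resultant F = γ·h_c·A = 12.99825 × 4.20941 × 0.7644 = 41.8241 kN.

F ≈ 42 kN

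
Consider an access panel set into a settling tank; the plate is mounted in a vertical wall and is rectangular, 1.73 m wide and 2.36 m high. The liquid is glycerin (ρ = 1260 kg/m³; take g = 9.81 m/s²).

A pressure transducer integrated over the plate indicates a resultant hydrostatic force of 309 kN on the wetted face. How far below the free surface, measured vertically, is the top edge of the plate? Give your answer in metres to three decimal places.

γ = ρg = 1260 × 9.81 / 1000 = 12.3606 kN/m³.
A = 1.73 × 2.36 = 4.0828 m².
From F = γ·h_c·A, the centroid depth is h_c = 309/(12.3606 × 4.0828) = 6.12295 m.
The centroid lies 2.36/2 = 1.18 m below the top edge, so the top edge sits at h_top = 6.12295 − 1.18 = 4.94295 m below the surface.

d_top ≈ 4.943 m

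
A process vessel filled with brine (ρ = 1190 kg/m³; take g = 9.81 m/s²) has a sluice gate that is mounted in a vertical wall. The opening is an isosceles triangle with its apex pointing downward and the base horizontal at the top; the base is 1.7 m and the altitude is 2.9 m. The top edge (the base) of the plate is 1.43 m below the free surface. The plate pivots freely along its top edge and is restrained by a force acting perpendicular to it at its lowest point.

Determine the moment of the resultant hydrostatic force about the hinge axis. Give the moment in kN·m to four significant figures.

γ = ρg = 1190 × 9.81 / 1000 = 11.6739 kN/m³.
With the apex down, the centroid sits h/3 = 2.9/3 = 0.966667 m below the base (the top edge), so the centroid depth is h_c = 1.43 + 0.966667 = 2.39667 m.
A = ½ × 1.7 × 2.9 = 2.465 m².
Resultant F = γ·h_c·A = 11.6739 × 2.39667 × 2.465 = 68.967 kN.
I_c = b·h³/36 = 1.7 × 2.9³/36 = 1.1517 m⁴.
Centre of pressure: y_p = y_c + I_c/(y_c·A) = 2.39667 + 1.1517/(2.39667 × 2.465) = 2.39667 + 0.194946 = 2.59162 m along the plane.
The resultant acts 0.966667 + 0.194946 = 1.16161 m (along the plate) below the hinge at the top edge, so the moment about the hinge is M = F × 1.16161 = 68.967 × 1.16161 = 80.1128 kN·m.

M ≈ 80.11 kN·m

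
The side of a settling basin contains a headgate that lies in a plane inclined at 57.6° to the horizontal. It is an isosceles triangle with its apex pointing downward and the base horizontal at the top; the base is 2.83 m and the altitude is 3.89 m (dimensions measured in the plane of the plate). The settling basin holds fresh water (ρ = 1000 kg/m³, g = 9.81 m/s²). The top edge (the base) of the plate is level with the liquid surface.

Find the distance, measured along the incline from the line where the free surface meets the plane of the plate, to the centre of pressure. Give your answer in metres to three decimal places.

y_p = 1.945 m

γ = ρg = 1000 × 9.81 = 9810 N/m³ = 9.81 kN/m³.
Let θ = 57.6° be the plate's angle to the horizontal; measure y along the incline from where the plane meets the free surface. Vertical depth h = y·sinθ with sinθ = 0.844328.
With the apex down, the centroid sits h/3 = 3.89/3 = 1.29667 m below the base (the top edge), so y_c = 1.29667 m and h_c = 1.29667 × 0.844328 = 1.09481 m.
A = ½ × 2.83 × 3.89 = 5.50435 m².
Resultant F = γ·h_c·A = 9.81 × 1.09481 × 5.50435 = 59.1172 kN.
I_c = b·h³/36 = 2.83 × 3.89³/36 = 4.62735 m⁴.
Centre of pressure: y_p = y_c + I_c/(y_c·A) = 1.29667 + 4.62735/(1.29667 × 5.50435) = 1.29667 + 0.648331 = 1.945 m along the plane.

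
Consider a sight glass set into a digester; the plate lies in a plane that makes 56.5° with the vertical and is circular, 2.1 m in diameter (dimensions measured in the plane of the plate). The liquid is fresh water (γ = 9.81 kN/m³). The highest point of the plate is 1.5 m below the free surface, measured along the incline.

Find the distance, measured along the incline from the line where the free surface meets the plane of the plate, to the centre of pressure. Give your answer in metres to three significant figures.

y_p = 2.66 m

γ = 9.81 kN/m³.
The plate makes 56.5° with the vertical, i.e. θ = 90° − 56.5° = 33.5° to the horizontal. Measuring y along the incline from the free-surface line, vertical depth h = y·sinθ with sinθ = 0.551937.
The centroid is at the centre, 1.05 m below the top of the plate, so y_c = 1.5 + 1.05 = 2.55 m and h_c = 2.55 × 0.551937 = 1.40744 m.
A = π(1.05)² = 3.46361 m².
Resultant F = γ·h_c·A = 9.81 × 1.40744 × 3.46361 = 47.822 kN.
I_c = πr⁴/4 = π × 1.05⁴/4 = 0.954656 m⁴.
Centre of pressure: y_p = y_c + I_c/(y_c·A) = 2.55 + 0.954656/(2.55 × 3.46361) = 2.55 + 0.108088 = 2.65809 m along the plane.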